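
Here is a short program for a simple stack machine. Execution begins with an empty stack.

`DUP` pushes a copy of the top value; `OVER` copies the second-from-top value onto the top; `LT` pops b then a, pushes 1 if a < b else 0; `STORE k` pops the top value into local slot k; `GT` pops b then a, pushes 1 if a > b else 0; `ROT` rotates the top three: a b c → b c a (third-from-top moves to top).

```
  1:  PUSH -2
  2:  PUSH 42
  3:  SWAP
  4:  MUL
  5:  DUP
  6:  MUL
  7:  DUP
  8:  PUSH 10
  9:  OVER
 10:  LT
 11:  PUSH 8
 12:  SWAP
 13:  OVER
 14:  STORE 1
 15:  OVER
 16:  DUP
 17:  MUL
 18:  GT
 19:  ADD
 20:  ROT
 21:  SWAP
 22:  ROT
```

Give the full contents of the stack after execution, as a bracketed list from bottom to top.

[7056, 8, 7056]

PUSH -2 : -2
PUSH 42 : -2 42
SWAP    : 42 -2
MUL     : -84
DUP     : -84 -84
MUL     : 7056
DUP     : 7056 7056
PUSH 10 : 7056 7056 10
OVER    : 7056 7056 10 7056
LT      : 7056 7056 1
PUSH 8  : 7056 7056 1 8
SWAP    : 7056 7056 8 1
OVER    : 7056 7056 8 1 8
STORE 1 : 7056 7056 8 1
OVER    : 7056 7056 8 1 8
DUP     : 7056 7056 8 1 8 8
MUL     : 7056 7056 8 1 64
GT      : 7056 7056 8 0
ADD     : 7056 7056 8
ROT     : 7056 8 7056
SWAP    : 7056 7056 8
ROT     : 7056 8 7056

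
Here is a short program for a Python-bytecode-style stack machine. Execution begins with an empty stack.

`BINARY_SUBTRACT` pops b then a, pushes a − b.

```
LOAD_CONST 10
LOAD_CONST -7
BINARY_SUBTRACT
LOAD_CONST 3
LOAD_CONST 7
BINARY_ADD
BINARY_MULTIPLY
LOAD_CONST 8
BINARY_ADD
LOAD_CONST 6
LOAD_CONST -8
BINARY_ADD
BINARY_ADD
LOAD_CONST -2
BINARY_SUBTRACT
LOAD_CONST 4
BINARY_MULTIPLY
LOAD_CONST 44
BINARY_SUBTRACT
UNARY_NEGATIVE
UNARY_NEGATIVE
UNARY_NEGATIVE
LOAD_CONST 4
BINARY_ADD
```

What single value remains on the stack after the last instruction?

LOAD_CONST 10    [10]
LOAD_CONST -7    [10, -7]
BINARY_SUBTRACT  [17]
LOAD_CONST 3     [17, 3]
LOAD_CONST 7     [17, 3, 7]
BINARY_ADD       [17, 10]
BINARY_MULTIPLY  [170]
LOAD_CONST 8     [170, 8]
BINARY_ADD       [178]
LOAD_CONST 6     [178, 6]
LOAD_CONST -8    [178, 6, -8]
BINARY_ADD       [178, -2]
BINARY_ADD       [176]
LOAD_CONST -2    [176, -2]
BINARY_SUBTRACT  [178]
LOAD_CONST 4     [178, 4]
BINARY_MULTIPLY  [712]
LOAD_CONST 44    [712, 44]
BINARY_SUBTRACT  [668]
UNARY_NEGATIVE   [-668]
UNARY_NEGATIVE   [668]
UNARY_NEGATIVE   [-668]
LOAD_CONST 4     [-668, 4]
BINARY_ADD       [-664]

-664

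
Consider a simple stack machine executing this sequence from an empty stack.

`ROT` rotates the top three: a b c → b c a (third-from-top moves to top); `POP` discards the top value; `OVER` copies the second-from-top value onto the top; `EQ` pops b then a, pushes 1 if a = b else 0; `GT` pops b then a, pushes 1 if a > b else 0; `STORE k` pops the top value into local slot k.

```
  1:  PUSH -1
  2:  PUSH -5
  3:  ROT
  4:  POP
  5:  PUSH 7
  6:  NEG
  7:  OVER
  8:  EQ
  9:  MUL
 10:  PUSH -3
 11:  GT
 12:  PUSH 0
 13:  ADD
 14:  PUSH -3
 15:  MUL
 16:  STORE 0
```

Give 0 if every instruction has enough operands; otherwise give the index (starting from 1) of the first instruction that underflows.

3

PUSH -1 -> -1
PUSH -5 -> -1 -5
ROT  — needs 3 operands, stack has 2 → underflow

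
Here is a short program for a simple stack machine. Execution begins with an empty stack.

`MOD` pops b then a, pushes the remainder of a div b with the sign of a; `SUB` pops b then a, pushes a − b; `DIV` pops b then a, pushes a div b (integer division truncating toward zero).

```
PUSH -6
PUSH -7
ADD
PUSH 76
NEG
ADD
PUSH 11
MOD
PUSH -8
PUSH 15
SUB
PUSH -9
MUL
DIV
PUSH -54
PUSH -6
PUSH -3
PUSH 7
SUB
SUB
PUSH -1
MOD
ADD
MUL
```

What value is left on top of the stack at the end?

0

PUSH -6  → -6
PUSH -7  → -6 -7
ADD      → -13
PUSH 76  → -13 76
NEG      → -13 -76
ADD      → -89
PUSH 11  → -89 11
MOD      → -1
PUSH -8  → -1 -8
PUSH 15  → -1 -8 15
SUB      → -1 -23
PUSH -9  → -1 -23 -9
MUL      → -1 207
DIV      → 0
PUSH -54 → 0 -54
PUSH -6  → 0 -54 -6
PUSH -3  → 0 -54 -6 -3
PUSH 7   → 0 -54 -6 -3 7
SUB      → 0 -54 -6 -10
SUB      → 0 -54 4
PUSH -1  → 0 -54 4 -1
MOD      → 0 -54 0
ADD      → 0 -54
MUL      → 0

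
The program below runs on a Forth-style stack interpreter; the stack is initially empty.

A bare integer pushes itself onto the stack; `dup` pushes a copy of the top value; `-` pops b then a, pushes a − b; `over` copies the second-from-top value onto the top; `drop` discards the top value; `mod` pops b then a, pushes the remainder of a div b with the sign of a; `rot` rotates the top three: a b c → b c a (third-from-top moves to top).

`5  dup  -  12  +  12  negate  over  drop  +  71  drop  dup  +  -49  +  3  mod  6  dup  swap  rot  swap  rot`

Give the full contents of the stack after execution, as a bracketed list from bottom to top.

5      : 5
dup    : 5 5
-      : 0
12     : 0 12
+      : 12
12     : 12 12
negate : 12 -12
over   : 12 -12 12
drop   : 12 -12
+      : 0
71     : 0 71
drop   : 0
dup    : 0 0
+      : 0
-49    : 0 -49
+      : -49
3      : -49 3
mod    : -1
6      : -1 6
dup    : -1 6 6
swap   : -1 6 6
rot    : 6 6 -1
swap   : 6 -1 6
rot    : -1 6 6

[-1, 6, 6]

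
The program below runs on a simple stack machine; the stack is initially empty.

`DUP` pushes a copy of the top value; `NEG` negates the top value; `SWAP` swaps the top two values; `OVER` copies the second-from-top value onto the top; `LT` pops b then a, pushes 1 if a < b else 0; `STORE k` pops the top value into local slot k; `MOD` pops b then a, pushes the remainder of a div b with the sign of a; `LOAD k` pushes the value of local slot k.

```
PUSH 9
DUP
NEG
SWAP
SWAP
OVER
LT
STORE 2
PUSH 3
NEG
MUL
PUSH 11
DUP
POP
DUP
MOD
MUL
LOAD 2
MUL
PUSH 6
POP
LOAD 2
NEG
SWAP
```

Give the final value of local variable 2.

1

PUSH 9  : 9
DUP     : 9 9
NEG     : 9 -9
SWAP    : -9 9
SWAP    : 9 -9
OVER    : 9 -9 9
LT      : 9 1
STORE 2 : 9
PUSH 3  : 9 3
NEG     : 9 -3
MUL     : -27
PUSH 11 : -27 11
DUP     : -27 11 11
POP     : -27 11
DUP     : -27 11 11
MOD     : -27 0
MUL     : 0
LOAD 2  : 0 1
MUL     : 0
PUSH 6  : 0 6
POP     : 0
LOAD 2  : 0 1
NEG     : 0 -1
SWAP    : -1 0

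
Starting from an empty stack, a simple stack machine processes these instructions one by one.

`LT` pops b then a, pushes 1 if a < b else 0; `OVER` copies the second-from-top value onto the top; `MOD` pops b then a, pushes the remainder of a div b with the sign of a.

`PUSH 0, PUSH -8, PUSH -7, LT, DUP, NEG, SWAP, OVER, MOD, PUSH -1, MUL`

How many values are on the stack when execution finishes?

PUSH 0  → [0]
PUSH -8 → [0, -8]
PUSH -7 → [0, -8, -7]
LT      → [0, 1]
DUP     → [0, 1, 1]
NEG     → [0, 1, -1]
SWAP    → [0, -1, 1]
OVER    → [0, -1, 1, -1]
MOD     → [0, -1, 0]
PUSH -1 → [0, -1, 0, -1]
MUL     → [0, -1, 0]

3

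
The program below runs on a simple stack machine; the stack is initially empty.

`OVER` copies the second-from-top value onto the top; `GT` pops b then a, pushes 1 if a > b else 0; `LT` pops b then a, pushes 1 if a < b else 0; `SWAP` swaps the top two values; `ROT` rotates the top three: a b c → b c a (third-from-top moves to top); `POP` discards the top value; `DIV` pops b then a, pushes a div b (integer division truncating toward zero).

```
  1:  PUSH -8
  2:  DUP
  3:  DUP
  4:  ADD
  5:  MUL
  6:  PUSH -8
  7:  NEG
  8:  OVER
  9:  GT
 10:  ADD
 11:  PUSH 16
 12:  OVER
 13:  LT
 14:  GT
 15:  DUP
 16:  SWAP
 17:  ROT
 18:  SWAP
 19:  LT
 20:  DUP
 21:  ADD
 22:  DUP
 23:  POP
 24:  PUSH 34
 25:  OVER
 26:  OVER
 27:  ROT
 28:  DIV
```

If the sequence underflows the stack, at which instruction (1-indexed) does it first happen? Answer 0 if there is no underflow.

PUSH -8 -> [-8]
DUP     -> [-8, -8]
DUP     -> [-8, -8, -8]
ADD     -> [-8, -16]
MUL     -> [128]
PUSH -8 -> [128, -8]
NEG     -> [128, 8]
OVER    -> [128, 8, 128]
GT      -> [128, 0]
ADD     -> [128]
PUSH 16 -> [128, 16]
OVER    -> [128, 16, 128]
LT      -> [128, 1]
GT      -> [1]
DUP     -> [1, 1]
SWAP    -> [1, 1]
ROT  — needs 3 operands, stack has 2 → underflow

17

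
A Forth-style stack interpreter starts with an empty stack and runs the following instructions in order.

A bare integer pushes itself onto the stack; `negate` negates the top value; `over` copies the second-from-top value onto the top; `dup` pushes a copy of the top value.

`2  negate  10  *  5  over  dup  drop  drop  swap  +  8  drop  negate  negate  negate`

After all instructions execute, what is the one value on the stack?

15

2      → [2]
negate → [-2]
10     → [-2, 10]
*      → [-20]
5      → [-20, 5]
over   → [-20, 5, -20]
dup    → [-20, 5, -20, -20]
drop   → [-20, 5, -20]
drop   → [-20, 5]
swap   → [5, -20]
+      → [-15]
8      → [-15, 8]
drop   → [-15]
negate → [15]
negate → [-15]
negate → [15]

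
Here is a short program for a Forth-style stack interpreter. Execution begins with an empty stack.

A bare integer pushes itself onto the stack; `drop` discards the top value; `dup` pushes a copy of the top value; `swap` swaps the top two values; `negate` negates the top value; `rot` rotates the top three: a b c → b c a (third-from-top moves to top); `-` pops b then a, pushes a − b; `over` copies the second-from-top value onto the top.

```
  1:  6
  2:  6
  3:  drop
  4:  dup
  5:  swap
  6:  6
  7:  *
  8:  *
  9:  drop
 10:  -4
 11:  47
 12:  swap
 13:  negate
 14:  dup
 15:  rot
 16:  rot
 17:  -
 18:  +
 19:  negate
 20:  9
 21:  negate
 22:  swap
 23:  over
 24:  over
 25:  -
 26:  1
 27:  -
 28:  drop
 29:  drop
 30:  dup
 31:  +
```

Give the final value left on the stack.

6       [6]
6       [6, 6]
drop    [6]
dup     [6, 6]
swap    [6, 6]
6       [6, 6, 6]
*       [6, 36]
*       [216]
drop    []
-4      [-4]
47      [-4, 47]
swap    [47, -4]
negate  [47, 4]
dup     [47, 4, 4]
rot     [4, 4, 47]
rot     [4, 47, 4]
-       [4, 43]
+       [47]
negate  [-47]
9       [-47, 9]
negate  [-47, -9]
swap    [-9, -47]
over    [-9, -47, -9]
over    [-9, -47, -9, -47]
-       [-9, -47, 38]
1       [-9, -47, 38, 1]
-       [-9, -47, 37]
drop    [-9, -47]
drop    [-9]
dup     [-9, -9]
+       [-18]

-18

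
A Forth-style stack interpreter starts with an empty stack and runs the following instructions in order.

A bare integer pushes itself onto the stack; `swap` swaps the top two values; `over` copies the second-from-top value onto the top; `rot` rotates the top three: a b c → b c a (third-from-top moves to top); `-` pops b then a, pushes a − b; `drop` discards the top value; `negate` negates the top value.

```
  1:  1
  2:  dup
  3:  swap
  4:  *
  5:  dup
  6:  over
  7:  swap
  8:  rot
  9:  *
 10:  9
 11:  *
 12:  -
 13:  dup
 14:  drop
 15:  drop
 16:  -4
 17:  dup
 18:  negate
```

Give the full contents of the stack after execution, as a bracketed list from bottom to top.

1      -> 1
dup    -> 1 1
swap   -> 1 1
*      -> 1
dup    -> 1 1
over   -> 1 1 1
swap   -> 1 1 1
rot    -> 1 1 1
*      -> 1 1
9      -> 1 1 9
*      -> 1 9
-      -> -8
dup    -> -8 -8
drop   -> -8
drop   -> (empty)
-4     -> -4
dup    -> -4 -4
negate -> -4 4

[-4, 4]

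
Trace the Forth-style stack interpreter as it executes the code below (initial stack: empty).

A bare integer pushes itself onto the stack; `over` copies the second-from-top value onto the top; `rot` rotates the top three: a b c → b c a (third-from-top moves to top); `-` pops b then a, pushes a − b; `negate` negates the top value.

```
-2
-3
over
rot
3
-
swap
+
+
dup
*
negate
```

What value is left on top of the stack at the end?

-2      -2
-3      -2 -3
over    -2 -3 -2
rot     -3 -2 -2
3       -3 -2 -2 3
-       -3 -2 -5
swap    -3 -5 -2
+       -3 -7
+       -10
dup     -10 -10
*       100
negate  -100

-100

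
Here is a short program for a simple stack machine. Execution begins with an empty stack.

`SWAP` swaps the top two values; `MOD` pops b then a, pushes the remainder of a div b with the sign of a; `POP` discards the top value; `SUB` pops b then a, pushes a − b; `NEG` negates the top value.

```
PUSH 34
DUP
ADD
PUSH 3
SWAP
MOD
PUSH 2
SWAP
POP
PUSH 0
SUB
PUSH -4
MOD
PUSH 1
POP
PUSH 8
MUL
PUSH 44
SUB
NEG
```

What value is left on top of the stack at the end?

28

PUSH 34 -> [34]
DUP     -> [34, 34]
ADD     -> [68]
PUSH 3  -> [68, 3]
SWAP    -> [3, 68]
MOD     -> [3]
PUSH 2  -> [3, 2]
SWAP    -> [2, 3]
POP     -> [2]
PUSH 0  -> [2, 0]
SUB     -> [2]
PUSH -4 -> [2, -4]
MOD     -> [2]
PUSH 1  -> [2, 1]
POP     -> [2]
PUSH 8  -> [2, 8]
MUL     -> [16]
PUSH 44 -> [16, 44]
SUB     -> [-28]
NEG     -> [28]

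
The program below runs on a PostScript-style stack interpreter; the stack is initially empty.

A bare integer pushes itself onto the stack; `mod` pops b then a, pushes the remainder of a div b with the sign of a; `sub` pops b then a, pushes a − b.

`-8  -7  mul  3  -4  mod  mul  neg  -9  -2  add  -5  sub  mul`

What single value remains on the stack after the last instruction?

-8  → [-8]
-7  → [-8, -7]
mul → [56]
3   → [56, 3]
-4  → [56, 3, -4]
mod → [56, 3]
mul → [168]
neg → [-168]
-9  → [-168, -9]
-2  → [-168, -9, -2]
add → [-168, -11]
-5  → [-168, -11, -5]
sub → [-168, -6]
mul → [1008]

1008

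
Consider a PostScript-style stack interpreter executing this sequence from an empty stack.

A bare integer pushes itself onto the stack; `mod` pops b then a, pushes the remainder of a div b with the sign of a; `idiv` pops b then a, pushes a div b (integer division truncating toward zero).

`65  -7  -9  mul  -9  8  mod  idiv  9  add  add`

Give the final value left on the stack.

11

65    [65]
-7    [65, -7]
-9    [65, -7, -9]
mul   [65, 63]
-9    [65, 63, -9]
8     [65, 63, -9, 8]
mod   [65, 63, -1]
idiv  [65, -63]
9     [65, -63, 9]
add   [65, -54]
add   [11]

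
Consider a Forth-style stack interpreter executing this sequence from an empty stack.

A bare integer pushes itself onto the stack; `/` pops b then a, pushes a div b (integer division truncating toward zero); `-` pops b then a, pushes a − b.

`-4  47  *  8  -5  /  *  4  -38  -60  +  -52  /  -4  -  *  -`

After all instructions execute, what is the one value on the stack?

-4  → [-4]
47  → [-4, 47]
*   → [-188]
8   → [-188, 8]
-5  → [-188, 8, -5]
/   → [-188, -1]
*   → [188]
4   → [188, 4]
-38 → [188, 4, -38]
-60 → [188, 4, -38, -60]
+   → [188, 4, -98]
-52 → [188, 4, -98, -52]
/   → [188, 4, 1]
-4  → [188, 4, 1, -4]
-   → [188, 4, 5]
*   → [188, 20]
-   → [168]

168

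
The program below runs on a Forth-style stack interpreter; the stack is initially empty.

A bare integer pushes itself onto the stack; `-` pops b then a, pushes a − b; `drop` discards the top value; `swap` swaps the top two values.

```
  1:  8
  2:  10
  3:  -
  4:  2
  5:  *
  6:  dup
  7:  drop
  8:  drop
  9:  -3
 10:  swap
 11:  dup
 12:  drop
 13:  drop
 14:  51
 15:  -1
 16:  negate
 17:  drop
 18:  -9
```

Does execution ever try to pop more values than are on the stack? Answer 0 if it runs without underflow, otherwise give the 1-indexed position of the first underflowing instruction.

8     8
10    8 10
-     -2
2     -2 2
*     -4
dup   -4 -4
drop  -4
drop  (empty)
-3    -3
swap  — needs 2 operands, stack has 1 → underflow

10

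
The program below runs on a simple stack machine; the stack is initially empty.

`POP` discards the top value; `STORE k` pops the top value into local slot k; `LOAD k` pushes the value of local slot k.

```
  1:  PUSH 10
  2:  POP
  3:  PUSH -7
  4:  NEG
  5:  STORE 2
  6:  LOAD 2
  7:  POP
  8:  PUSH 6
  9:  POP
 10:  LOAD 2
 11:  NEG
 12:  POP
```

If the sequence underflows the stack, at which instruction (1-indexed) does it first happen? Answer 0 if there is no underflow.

PUSH 10 → 10
POP     → (empty)
PUSH -7 → -7
NEG     → 7
STORE 2 → (empty)
LOAD 2  → 7
POP     → (empty)
PUSH 6  → 6
POP     → (empty)
LOAD 2  → 7
NEG     → -7
POP     → (empty)

0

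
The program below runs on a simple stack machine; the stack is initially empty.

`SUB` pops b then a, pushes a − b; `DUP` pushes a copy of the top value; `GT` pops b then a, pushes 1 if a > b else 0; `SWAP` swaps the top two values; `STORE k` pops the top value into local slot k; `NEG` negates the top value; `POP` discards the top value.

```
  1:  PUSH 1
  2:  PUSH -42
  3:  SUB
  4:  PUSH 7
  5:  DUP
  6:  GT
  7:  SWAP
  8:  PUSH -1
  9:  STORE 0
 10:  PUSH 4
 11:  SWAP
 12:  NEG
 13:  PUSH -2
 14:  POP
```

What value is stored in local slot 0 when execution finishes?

PUSH 1   : [1]
PUSH -42 : [1, -42]
SUB      : [43]
PUSH 7   : [43, 7]
DUP      : [43, 7, 7]
GT       : [43, 0]
SWAP     : [0, 43]
PUSH -1  : [0, 43, -1]
STORE 0  : [0, 43]
PUSH 4   : [0, 43, 4]
SWAP     : [0, 4, 43]
NEG      : [0, 4, -43]
PUSH -2  : [0, 4, -43, -2]
POP      : [0, 4, -43]

-1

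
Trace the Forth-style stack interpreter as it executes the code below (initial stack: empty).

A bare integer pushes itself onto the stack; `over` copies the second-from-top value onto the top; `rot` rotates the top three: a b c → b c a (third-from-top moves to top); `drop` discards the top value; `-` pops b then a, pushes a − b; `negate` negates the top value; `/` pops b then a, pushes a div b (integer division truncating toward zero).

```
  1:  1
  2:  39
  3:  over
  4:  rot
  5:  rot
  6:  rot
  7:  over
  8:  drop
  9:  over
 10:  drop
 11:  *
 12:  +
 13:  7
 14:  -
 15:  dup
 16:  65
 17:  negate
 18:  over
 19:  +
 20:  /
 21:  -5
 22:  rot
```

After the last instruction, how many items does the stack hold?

3

1      → 1
39     → 1 39
over   → 1 39 1
rot    → 39 1 1
rot    → 1 1 39
rot    → 1 39 1
over   → 1 39 1 39
drop   → 1 39 1
over   → 1 39 1 39
drop   → 1 39 1
*      → 1 39
+      → 40
7      → 40 7
-      → 33
dup    → 33 33
65     → 33 33 65
negate → 33 33 -65
over   → 33 33 -65 33
+      → 33 33 -32
/      → 33 -1
-5     → 33 -1 -5
rot    → -1 -5 33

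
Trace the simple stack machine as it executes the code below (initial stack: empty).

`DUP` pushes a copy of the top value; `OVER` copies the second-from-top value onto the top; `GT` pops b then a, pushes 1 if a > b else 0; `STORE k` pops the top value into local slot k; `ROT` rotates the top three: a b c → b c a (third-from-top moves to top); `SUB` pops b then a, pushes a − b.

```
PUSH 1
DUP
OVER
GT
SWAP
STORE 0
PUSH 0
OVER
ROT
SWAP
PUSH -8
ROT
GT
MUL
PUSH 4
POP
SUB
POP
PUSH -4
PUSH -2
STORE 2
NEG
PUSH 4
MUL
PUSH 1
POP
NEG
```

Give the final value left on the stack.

-16

PUSH 1  -> 1
DUP     -> 1 1
OVER    -> 1 1 1
GT      -> 1 0
SWAP    -> 0 1
STORE 0 -> 0
PUSH 0  -> 0 0
OVER    -> 0 0 0
ROT     -> 0 0 0
SWAP    -> 0 0 0
PUSH -8 -> 0 0 0 -8
ROT     -> 0 0 -8 0
GT      -> 0 0 0
MUL     -> 0 0
PUSH 4  -> 0 0 4
POP     -> 0 0
SUB     -> 0
POP     -> (empty)
PUSH -4 -> -4
PUSH -2 -> -4 -2
STORE 2 -> -4
NEG     -> 4
PUSH 4  -> 4 4
MUL     -> 16
PUSH 1  -> 16 1
POP     -> 16
NEG     -> -16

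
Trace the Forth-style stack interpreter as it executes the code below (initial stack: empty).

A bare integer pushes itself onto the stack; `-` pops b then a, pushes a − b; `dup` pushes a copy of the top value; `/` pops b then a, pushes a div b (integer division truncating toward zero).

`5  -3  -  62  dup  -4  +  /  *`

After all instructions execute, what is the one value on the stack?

5   -> 5
-3  -> 5 -3
-   -> 8
62  -> 8 62
dup -> 8 62 62
-4  -> 8 62 62 -4
+   -> 8 62 58
/   -> 8 1
*   -> 8

8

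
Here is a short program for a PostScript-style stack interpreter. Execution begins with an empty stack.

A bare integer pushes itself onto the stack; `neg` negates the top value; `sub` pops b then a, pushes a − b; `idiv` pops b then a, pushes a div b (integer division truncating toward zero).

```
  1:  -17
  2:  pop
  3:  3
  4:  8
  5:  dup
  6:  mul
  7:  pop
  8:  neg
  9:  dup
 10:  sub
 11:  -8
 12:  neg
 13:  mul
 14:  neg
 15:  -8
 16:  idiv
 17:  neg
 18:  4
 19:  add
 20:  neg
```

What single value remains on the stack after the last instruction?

-4

-17  : [-17]
pop  : []
3    : [3]
8    : [3, 8]
dup  : [3, 8, 8]
mul  : [3, 64]
pop  : [3]
neg  : [-3]
dup  : [-3, -3]
sub  : [0]
-8   : [0, -8]
neg  : [0, 8]
mul  : [0]
neg  : [0]
-8   : [0, -8]
idiv : [0]
neg  : [0]
4    : [0, 4]
add  : [4]
neg  : [-4]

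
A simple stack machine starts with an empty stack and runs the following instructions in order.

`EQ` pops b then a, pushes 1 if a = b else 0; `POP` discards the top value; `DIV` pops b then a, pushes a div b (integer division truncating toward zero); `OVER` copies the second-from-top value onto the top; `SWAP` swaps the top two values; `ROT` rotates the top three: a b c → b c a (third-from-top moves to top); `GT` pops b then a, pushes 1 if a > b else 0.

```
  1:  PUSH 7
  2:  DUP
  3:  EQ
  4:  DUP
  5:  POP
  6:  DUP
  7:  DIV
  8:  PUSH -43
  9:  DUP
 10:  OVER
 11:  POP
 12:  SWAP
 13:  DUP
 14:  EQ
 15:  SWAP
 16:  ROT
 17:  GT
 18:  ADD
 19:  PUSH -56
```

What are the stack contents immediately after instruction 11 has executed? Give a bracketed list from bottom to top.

[1, -43, -43]

PUSH 7   → 7
DUP      → 7 7
EQ       → 1
DUP      → 1 1
POP      → 1
DUP      → 1 1
DIV      → 1
PUSH -43 → 1 -43
DUP      → 1 -43 -43
OVER     → 1 -43 -43 -43
POP      → 1 -43 -43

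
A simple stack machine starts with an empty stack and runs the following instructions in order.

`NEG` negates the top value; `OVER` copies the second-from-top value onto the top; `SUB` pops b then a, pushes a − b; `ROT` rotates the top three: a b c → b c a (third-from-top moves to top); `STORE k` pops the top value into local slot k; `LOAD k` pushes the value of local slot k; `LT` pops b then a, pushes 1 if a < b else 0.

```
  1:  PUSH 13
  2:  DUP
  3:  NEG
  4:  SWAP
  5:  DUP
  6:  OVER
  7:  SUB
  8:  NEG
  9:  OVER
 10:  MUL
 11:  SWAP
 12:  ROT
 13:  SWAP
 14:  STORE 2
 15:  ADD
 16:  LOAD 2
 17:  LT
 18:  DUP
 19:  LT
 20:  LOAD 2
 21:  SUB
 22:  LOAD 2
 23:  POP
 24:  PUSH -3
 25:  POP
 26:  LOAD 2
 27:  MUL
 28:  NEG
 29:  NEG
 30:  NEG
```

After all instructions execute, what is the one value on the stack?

PUSH 13  [13]
DUP      [13, 13]
NEG      [13, -13]
SWAP     [-13, 13]
DUP      [-13, 13, 13]
OVER     [-13, 13, 13, 13]
SUB      [-13, 13, 0]
NEG      [-13, 13, 0]
OVER     [-13, 13, 0, 13]
MUL      [-13, 13, 0]
SWAP     [-13, 0, 13]
ROT      [0, 13, -13]
SWAP     [0, -13, 13]
STORE 2  [0, -13]
ADD      [-13]
LOAD 2   [-13, 13]
LT       [1]
DUP      [1, 1]
LT       [0]
LOAD 2   [0, 13]
SUB      [-13]
LOAD 2   [-13, 13]
POP      [-13]
PUSH -3  [-13, -3]
POP      [-13]
LOAD 2   [-13, 13]
MUL      [-169]
NEG      [169]
NEG      [-169]
NEG      [169]

169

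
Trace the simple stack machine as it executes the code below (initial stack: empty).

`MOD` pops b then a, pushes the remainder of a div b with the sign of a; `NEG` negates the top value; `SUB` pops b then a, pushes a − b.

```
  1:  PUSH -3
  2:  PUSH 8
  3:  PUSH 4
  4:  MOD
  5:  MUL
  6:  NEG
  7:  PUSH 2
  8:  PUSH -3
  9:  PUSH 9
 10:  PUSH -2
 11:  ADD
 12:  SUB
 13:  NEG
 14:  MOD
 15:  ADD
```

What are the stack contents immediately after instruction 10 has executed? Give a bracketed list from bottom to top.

[0, 2, -3, 9, -2]

PUSH -3 -> -3
PUSH 8  -> -3 8
PUSH 4  -> -3 8 4
MOD     -> -3 0
MUL     -> 0
NEG     -> 0
PUSH 2  -> 0 2
PUSH -3 -> 0 2 -3
PUSH 9  -> 0 2 -3 9
PUSH -2 -> 0 2 -3 9 -2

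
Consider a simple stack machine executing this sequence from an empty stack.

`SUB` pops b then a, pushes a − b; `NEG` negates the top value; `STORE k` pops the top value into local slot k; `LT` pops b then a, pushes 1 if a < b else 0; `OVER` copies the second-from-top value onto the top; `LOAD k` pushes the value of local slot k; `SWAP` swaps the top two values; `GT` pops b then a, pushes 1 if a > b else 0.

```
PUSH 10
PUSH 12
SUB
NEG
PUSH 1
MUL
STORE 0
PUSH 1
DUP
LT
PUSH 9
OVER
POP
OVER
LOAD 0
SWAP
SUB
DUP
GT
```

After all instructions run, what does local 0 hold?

PUSH 10  [10]
PUSH 12  [10, 12]
SUB      [-2]
NEG      [2]
PUSH 1   [2, 1]
MUL      [2]
STORE 0  []
PUSH 1   [1]
DUP      [1, 1]
LT       [0]
PUSH 9   [0, 9]
OVER     [0, 9, 0]
POP      [0, 9]
OVER     [0, 9, 0]
LOAD 0   [0, 9, 0, 2]
SWAP     [0, 9, 2, 0]
SUB      [0, 9, 2]
DUP      [0, 9, 2, 2]
GT       [0, 9, 0]

2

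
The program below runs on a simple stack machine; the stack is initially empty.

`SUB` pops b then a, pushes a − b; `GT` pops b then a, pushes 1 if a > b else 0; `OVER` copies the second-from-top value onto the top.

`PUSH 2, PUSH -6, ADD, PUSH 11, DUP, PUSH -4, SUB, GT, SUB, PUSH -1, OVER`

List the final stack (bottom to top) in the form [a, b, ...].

[-4, -1, -4]

PUSH 2  -> [2]
PUSH -6 -> [2, -6]
ADD     -> [-4]
PUSH 11 -> [-4, 11]
DUP     -> [-4, 11, 11]
PUSH -4 -> [-4, 11, 11, -4]
SUB     -> [-4, 11, 15]
GT      -> [-4, 0]
SUB     -> [-4]
PUSH -1 -> [-4, -1]
OVER    -> [-4, -1, -4]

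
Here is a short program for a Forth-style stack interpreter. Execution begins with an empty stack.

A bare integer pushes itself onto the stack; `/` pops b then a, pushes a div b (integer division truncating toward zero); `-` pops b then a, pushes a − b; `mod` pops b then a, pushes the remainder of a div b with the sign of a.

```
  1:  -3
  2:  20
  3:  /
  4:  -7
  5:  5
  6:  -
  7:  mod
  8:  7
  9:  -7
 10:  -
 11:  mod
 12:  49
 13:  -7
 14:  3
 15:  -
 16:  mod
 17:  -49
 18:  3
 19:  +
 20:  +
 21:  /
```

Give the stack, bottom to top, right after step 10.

-3   [-3]
20   [-3, 20]
/    [0]
-7   [0, -7]
5    [0, -7, 5]
-    [0, -12]
mod  [0]
7    [0, 7]
-7   [0, 7, -7]
-    [0, 14]

[0, 14]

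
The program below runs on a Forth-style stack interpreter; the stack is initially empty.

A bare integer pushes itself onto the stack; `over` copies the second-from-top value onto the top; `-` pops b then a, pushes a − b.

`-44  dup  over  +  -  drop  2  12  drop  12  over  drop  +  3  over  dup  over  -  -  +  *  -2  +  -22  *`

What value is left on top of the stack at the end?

-44  : -44
dup  : -44 -44
over : -44 -44 -44
+    : -44 -88
-    : 44
drop : (empty)
2    : 2
12   : 2 12
drop : 2
12   : 2 12
over : 2 12 2
drop : 2 12
+    : 14
3    : 14 3
over : 14 3 14
dup  : 14 3 14 14
over : 14 3 14 14 14
-    : 14 3 14 0
-    : 14 3 14
+    : 14 17
*    : 238
-2   : 238 -2
+    : 236
-22  : 236 -22
*    : -5192

-5192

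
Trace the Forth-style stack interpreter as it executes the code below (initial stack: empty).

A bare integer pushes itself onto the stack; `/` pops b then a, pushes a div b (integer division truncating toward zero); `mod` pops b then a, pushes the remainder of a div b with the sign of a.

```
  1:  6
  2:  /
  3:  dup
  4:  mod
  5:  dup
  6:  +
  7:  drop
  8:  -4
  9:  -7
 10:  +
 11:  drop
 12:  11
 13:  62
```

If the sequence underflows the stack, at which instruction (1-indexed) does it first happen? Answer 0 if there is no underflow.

6 -> 6
/  — needs 2 operands, stack has 1 → underflow

2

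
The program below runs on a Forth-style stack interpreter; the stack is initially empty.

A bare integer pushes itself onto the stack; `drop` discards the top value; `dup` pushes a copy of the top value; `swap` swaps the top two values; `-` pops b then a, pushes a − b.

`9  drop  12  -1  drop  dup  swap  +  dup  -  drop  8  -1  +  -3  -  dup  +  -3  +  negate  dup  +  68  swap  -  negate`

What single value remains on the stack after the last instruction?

9       9
drop    (empty)
12      12
-1      12 -1
drop    12
dup     12 12
swap    12 12
+       24
dup     24 24
-       0
drop    (empty)
8       8
-1      8 -1
+       7
-3      7 -3
-       10
dup     10 10
+       20
-3      20 -3
+       17
negate  -17
dup     -17 -17
+       -34
68      -34 68
swap    68 -34
-       102
negate  -102

-102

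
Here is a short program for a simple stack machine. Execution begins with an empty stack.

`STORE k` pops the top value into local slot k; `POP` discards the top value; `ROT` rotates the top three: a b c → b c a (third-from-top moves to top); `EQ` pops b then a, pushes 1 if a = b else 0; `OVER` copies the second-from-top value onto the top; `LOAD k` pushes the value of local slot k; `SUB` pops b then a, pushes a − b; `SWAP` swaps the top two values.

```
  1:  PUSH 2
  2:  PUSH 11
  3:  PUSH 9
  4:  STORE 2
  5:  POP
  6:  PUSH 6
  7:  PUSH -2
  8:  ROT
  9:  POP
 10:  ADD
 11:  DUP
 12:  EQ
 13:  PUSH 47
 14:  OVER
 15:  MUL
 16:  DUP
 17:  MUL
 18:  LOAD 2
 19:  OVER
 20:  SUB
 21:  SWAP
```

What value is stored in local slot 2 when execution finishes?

PUSH 2  → [2]
PUSH 11 → [2, 11]
PUSH 9  → [2, 11, 9]
STORE 2 → [2, 11]
POP     → [2]
PUSH 6  → [2, 6]
PUSH -2 → [2, 6, -2]
ROT     → [6, -2, 2]
POP     → [6, -2]
ADD     → [4]
DUP     → [4, 4]
EQ      → [1]
PUSH 47 → [1, 47]
OVER    → [1, 47, 1]
MUL     → [1, 47]
DUP     → [1, 47, 47]
MUL     → [1, 2209]
LOAD 2  → [1, 2209, 9]
OVER    → [1, 2209, 9, 2209]
SUB     → [1, 2209, -2200]
SWAP    → [1, -2200, 2209]

9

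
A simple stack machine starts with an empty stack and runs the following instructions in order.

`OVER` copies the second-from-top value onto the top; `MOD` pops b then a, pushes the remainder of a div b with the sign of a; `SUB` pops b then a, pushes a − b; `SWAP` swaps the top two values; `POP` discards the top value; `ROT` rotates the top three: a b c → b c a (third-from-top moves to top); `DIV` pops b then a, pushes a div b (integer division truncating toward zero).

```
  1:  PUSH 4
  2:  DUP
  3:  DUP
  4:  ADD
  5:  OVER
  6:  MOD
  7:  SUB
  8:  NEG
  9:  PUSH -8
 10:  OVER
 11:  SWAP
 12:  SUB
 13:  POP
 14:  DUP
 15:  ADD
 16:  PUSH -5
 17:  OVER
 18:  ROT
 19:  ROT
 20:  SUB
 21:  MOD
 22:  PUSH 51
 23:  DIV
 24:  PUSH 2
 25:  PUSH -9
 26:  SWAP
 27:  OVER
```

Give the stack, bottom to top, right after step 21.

PUSH 4  : [4]
DUP     : [4, 4]
DUP     : [4, 4, 4]
ADD     : [4, 8]
OVER    : [4, 8, 4]
MOD     : [4, 0]
SUB     : [4]
NEG     : [-4]
PUSH -8 : [-4, -8]
OVER    : [-4, -8, -4]
SWAP    : [-4, -4, -8]
SUB     : [-4, 4]
POP     : [-4]
DUP     : [-4, -4]
ADD     : [-8]
PUSH -5 : [-8, -5]
OVER    : [-8, -5, -8]
ROT     : [-5, -8, -8]
ROT     : [-8, -8, -5]
SUB     : [-8, -3]
MOD     : [-2]

[-2]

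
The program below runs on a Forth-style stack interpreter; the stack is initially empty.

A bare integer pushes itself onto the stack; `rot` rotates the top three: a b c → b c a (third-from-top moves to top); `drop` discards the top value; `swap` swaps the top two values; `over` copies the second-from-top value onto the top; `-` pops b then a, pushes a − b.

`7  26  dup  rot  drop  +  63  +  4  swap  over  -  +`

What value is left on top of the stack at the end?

7    -> [7]
26   -> [7, 26]
dup  -> [7, 26, 26]
rot  -> [26, 26, 7]
drop -> [26, 26]
+    -> [52]
63   -> [52, 63]
+    -> [115]
4    -> [115, 4]
swap -> [4, 115]
over -> [4, 115, 4]
-    -> [4, 111]
+    -> [115]

115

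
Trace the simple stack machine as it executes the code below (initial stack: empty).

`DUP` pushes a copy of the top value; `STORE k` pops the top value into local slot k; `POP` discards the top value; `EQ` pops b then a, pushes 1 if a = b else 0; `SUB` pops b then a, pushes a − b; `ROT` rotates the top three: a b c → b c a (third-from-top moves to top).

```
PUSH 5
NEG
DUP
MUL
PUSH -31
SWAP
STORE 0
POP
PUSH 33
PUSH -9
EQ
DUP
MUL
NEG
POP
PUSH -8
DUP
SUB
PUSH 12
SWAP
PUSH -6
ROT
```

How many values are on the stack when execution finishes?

3

PUSH 5   → 5
NEG      → -5
DUP      → -5 -5
MUL      → 25
PUSH -31 → 25 -31
SWAP     → -31 25
STORE 0  → -31
POP      → (empty)
PUSH 33  → 33
PUSH -9  → 33 -9
EQ       → 0
DUP      → 0 0
MUL      → 0
NEG      → 0
POP      → (empty)
PUSH -8  → -8
DUP      → -8 -8
SUB      → 0
PUSH 12  → 0 12
SWAP     → 12 0
PUSH -6  → 12 0 -6
ROT      → 0 -6 12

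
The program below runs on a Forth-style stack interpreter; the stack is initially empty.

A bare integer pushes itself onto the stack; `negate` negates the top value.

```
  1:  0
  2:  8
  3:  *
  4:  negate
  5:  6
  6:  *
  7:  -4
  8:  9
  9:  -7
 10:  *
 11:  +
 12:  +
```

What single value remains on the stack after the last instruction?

0       0
8       0 8
*       0
negate  0
6       0 6
*       0
-4      0 -4
9       0 -4 9
-7      0 -4 9 -7
*       0 -4 -63
+       0 -67
+       -67

-67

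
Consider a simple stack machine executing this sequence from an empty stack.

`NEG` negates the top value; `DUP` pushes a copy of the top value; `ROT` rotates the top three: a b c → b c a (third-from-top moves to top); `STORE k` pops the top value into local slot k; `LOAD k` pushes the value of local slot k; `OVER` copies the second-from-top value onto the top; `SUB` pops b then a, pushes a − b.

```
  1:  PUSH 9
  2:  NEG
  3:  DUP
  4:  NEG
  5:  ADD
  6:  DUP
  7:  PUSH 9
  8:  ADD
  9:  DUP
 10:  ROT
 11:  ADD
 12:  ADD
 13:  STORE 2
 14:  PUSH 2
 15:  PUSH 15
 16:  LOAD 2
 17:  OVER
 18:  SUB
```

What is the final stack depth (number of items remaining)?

3

PUSH 9  : [9]
NEG     : [-9]
DUP     : [-9, -9]
NEG     : [-9, 9]
ADD     : [0]
DUP     : [0, 0]
PUSH 9  : [0, 0, 9]
ADD     : [0, 9]
DUP     : [0, 9, 9]
ROT     : [9, 9, 0]
ADD     : [9, 9]
ADD     : [18]
STORE 2 : []
PUSH 2  : [2]
PUSH 15 : [2, 15]
LOAD 2  : [2, 15, 18]
OVER    : [2, 15, 18, 15]
SUB     : [2, 15, 3]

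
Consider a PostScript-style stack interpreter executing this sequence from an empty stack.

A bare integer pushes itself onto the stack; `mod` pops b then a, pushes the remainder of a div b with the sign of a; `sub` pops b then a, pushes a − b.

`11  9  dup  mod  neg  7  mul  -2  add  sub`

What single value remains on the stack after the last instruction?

11  -> [11]
9   -> [11, 9]
dup -> [11, 9, 9]
mod -> [11, 0]
neg -> [11, 0]
7   -> [11, 0, 7]
mul -> [11, 0]
-2  -> [11, 0, -2]
add -> [11, -2]
sub -> [13]

13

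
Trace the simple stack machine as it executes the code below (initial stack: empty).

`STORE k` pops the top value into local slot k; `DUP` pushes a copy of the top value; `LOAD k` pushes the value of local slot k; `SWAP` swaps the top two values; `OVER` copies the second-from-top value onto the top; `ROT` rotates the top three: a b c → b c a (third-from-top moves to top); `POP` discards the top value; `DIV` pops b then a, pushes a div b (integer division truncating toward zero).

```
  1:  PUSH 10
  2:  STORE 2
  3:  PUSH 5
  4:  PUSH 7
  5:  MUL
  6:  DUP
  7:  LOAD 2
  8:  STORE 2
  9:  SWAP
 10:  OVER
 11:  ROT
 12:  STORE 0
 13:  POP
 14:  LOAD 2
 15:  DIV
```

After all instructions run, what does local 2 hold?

PUSH 10 : 10
STORE 2 : (empty)
PUSH 5  : 5
PUSH 7  : 5 7
MUL     : 35
DUP     : 35 35
LOAD 2  : 35 35 10
STORE 2 : 35 35
SWAP    : 35 35
OVER    : 35 35 35
ROT     : 35 35 35
STORE 0 : 35 35
POP     : 35
LOAD 2  : 35 10
DIV     : 3

10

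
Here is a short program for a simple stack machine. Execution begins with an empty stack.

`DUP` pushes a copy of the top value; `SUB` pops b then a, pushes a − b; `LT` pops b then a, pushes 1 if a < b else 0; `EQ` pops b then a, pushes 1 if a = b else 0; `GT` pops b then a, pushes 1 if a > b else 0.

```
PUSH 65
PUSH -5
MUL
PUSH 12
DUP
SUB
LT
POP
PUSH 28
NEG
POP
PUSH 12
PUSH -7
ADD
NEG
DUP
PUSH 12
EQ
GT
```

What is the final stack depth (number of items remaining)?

PUSH 65 -> [65]
PUSH -5 -> [65, -5]
MUL     -> [-325]
PUSH 12 -> [-325, 12]
DUP     -> [-325, 12, 12]
SUB     -> [-325, 0]
LT      -> [1]
POP     -> []
PUSH 28 -> [28]
NEG     -> [-28]
POP     -> []
PUSH 12 -> [12]
PUSH -7 -> [12, -7]
ADD     -> [5]
NEG     -> [-5]
DUP     -> [-5, -5]
PUSH 12 -> [-5, -5, 12]
EQ      -> [-5, 0]
GT      -> [0]

1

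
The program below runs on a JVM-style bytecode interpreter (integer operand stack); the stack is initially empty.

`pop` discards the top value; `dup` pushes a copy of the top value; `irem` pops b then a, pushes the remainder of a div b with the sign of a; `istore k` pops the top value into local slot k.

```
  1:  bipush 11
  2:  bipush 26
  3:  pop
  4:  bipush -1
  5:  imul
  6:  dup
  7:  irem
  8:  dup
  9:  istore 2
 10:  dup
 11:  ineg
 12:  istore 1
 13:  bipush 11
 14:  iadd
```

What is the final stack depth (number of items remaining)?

bipush 11 -> 11
bipush 26 -> 11 26
pop       -> 11
bipush -1 -> 11 -1
imul      -> -11
dup       -> -11 -11
irem      -> 0
dup       -> 0 0
istore 2  -> 0
dup       -> 0 0
ineg      -> 0 0
istore 1  -> 0
bipush 11 -> 0 11
iadd      -> 11

1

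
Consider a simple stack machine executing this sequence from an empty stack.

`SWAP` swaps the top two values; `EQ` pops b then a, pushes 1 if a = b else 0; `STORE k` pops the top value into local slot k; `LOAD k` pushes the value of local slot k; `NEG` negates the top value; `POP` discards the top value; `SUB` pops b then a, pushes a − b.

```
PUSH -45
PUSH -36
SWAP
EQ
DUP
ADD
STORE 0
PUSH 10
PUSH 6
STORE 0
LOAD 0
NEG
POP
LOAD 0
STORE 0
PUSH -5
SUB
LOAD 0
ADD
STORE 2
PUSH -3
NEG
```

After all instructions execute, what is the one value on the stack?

3

PUSH -45  -45
PUSH -36  -45 -36
SWAP      -36 -45
EQ        0
DUP       0 0
ADD       0
STORE 0   (empty)
PUSH 10   10
PUSH 6    10 6
STORE 0   10
LOAD 0    10 6
NEG       10 -6
POP       10
LOAD 0    10 6
STORE 0   10
PUSH -5   10 -5
SUB       15
LOAD 0    15 6
ADD       21
STORE 2   (empty)
PUSH -3   -3
NEG       3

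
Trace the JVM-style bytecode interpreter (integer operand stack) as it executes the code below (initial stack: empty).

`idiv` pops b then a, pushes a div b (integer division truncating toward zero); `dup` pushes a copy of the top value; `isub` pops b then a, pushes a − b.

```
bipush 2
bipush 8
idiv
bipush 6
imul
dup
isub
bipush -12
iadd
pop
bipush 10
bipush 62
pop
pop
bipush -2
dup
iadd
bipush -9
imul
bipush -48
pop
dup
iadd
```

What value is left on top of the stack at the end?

72

bipush 2    2
bipush 8    2 8
idiv        0
bipush 6    0 6
imul        0
dup         0 0
isub        0
bipush -12  0 -12
iadd        -12
pop         (empty)
bipush 10   10
bipush 62   10 62
pop         10
pop         (empty)
bipush -2   -2
dup         -2 -2
iadd        -4
bipush -9   -4 -9
imul        36
bipush -48  36 -48
pop         36
dup         36 36
iadd        72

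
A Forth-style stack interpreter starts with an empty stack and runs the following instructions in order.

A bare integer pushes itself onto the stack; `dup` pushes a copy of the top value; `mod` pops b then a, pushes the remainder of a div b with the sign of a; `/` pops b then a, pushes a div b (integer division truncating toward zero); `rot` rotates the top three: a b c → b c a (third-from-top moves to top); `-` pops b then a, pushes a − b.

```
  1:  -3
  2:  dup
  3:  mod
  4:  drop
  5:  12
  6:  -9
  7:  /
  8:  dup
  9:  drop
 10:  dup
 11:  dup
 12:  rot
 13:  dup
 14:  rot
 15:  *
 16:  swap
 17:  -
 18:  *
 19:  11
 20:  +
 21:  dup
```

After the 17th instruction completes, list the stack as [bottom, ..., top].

[-1, 2]

-3    [-3]
dup   [-3, -3]
mod   [0]
drop  []
12    [12]
-9    [12, -9]
/     [-1]
dup   [-1, -1]
drop  [-1]
dup   [-1, -1]
dup   [-1, -1, -1]
rot   [-1, -1, -1]
dup   [-1, -1, -1, -1]
rot   [-1, -1, -1, -1]
*     [-1, -1, 1]
swap  [-1, 1, -1]
-     [-1, 2]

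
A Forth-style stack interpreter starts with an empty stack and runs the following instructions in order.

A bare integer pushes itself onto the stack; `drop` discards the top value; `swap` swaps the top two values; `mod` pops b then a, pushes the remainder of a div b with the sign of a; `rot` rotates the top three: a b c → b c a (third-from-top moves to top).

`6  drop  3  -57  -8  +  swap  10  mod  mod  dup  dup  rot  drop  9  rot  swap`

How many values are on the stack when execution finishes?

3

6     [6]
drop  []
3     [3]
-57   [3, -57]
-8    [3, -57, -8]
+     [3, -65]
swap  [-65, 3]
10    [-65, 3, 10]
mod   [-65, 3]
mod   [-2]
dup   [-2, -2]
dup   [-2, -2, -2]
rot   [-2, -2, -2]
drop  [-2, -2]
9     [-2, -2, 9]
rot   [-2, 9, -2]
swap  [-2, -2, 9]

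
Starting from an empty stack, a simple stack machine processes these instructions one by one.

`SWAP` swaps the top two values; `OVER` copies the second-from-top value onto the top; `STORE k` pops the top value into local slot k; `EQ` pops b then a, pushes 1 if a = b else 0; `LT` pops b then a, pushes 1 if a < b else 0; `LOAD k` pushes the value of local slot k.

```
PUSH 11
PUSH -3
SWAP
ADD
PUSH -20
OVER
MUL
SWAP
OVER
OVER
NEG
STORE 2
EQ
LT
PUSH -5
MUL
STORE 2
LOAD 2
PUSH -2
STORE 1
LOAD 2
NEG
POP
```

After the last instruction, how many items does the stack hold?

1

PUSH 11  → [11]
PUSH -3  → [11, -3]
SWAP     → [-3, 11]
ADD      → [8]
PUSH -20 → [8, -20]
OVER     → [8, -20, 8]
MUL      → [8, -160]
SWAP     → [-160, 8]
OVER     → [-160, 8, -160]
OVER     → [-160, 8, -160, 8]
NEG      → [-160, 8, -160, -8]
STORE 2  → [-160, 8, -160]
EQ       → [-160, 0]
LT       → [1]
PUSH -5  → [1, -5]
MUL      → [-5]
STORE 2  → []
LOAD 2   → [-5]
PUSH -2  → [-5, -2]
STORE 1  → [-5]
LOAD 2   → [-5, -5]
NEG      → [-5, 5]
POP      → [-5]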